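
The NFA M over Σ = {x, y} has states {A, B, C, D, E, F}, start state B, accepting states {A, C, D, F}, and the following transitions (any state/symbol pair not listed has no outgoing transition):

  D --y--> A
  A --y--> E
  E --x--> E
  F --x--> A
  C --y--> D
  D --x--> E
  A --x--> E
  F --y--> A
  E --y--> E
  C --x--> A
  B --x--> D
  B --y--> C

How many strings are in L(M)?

The useful subgraph on states {A, B, C, D} is acyclic, so L(M) is finite; the longest accepting path visits 4 useful states, giving maximum string length 3.
Counting accepting paths from B by length: 2 of length 1, 3 of length 2, 1 of length 3. Total 6.

6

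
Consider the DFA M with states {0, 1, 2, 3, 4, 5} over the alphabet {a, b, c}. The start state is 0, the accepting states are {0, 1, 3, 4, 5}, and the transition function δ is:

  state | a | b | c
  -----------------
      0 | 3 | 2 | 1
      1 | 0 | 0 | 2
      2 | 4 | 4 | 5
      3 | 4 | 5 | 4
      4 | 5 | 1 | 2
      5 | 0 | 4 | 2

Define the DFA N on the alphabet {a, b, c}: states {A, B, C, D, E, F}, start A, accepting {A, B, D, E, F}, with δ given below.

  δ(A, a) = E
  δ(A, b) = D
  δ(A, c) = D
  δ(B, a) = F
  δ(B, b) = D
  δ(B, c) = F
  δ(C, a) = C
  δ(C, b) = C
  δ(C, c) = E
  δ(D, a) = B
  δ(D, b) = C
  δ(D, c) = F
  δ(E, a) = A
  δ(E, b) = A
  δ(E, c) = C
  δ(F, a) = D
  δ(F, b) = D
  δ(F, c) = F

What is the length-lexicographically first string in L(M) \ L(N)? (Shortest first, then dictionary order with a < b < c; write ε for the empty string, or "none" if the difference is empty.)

The string ac is accepted by M but not by N.
No shorter string lies in the difference, and ac is the lexicographically first length-2 string in L(M) \ L(N).

ac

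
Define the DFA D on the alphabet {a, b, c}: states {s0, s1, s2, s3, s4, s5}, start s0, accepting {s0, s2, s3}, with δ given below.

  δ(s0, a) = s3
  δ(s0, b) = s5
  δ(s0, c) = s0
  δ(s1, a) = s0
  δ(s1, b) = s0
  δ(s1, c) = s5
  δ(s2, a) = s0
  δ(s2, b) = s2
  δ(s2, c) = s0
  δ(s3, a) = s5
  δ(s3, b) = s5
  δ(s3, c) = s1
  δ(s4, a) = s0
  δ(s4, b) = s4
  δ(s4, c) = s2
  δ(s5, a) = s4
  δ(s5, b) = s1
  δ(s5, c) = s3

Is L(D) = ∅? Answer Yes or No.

The empty string ε is accepted: the run s0 ends in the accepting state s0.
Since at least one string is accepted, L(D) is not empty.

No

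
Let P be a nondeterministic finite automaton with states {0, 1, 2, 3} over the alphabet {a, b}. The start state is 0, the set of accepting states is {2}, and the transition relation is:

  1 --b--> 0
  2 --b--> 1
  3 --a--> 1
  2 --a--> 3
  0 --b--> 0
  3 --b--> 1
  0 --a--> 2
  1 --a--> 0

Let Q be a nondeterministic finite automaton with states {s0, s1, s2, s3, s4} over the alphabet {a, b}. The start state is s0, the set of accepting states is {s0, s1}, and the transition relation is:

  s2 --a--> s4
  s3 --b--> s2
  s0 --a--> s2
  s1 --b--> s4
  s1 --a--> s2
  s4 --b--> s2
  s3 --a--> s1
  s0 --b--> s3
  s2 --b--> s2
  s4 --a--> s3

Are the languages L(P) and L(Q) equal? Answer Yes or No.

The string a is accepted by P but rejected by Q.
So L(P) ≠ L(Q).

No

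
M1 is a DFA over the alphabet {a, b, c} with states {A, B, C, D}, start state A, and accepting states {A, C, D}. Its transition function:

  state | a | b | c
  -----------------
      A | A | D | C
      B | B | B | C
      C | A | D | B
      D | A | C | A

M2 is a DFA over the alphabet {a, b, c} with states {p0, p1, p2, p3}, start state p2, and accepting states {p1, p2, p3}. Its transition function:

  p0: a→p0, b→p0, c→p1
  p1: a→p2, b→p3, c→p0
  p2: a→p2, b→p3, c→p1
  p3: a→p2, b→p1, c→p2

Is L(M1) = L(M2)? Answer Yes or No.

Yes

Exploring the product automaton M1 × M2 from the start pair (A, p2), following both machines on each input symbol, reaches 4 state pairs: (A, p2), (D, p3), (C, p1), (B, p0).
M1 accepts in {A, C, D} and M2 accepts in {p1, p2, p3}. In every reachable pair the two components are either both accepting — (A, p2), (D, p3), (C, p1) — or both non-accepting, so no string is accepted by exactly one of the machines: L(M1) \ L(M2) and L(M2) \ L(M1) are both empty.
Hence every string is accepted by M1 iff it is accepted by M2, and the two languages coincide.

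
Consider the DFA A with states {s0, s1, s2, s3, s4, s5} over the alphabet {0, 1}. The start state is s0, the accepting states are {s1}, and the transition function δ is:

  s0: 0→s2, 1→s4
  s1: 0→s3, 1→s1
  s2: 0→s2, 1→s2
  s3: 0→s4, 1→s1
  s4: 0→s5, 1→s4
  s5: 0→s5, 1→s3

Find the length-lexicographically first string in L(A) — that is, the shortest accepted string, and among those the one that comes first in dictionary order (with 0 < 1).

1011

A breadth-first search from s0 reaches an accepting state first via the path s0 → s4 → s5 → s3 → s1 on input 1011.
No string of length < 4 is accepted (BFS exhausts all shorter strings without reaching an accepting state), and 1011 is the lexicographically least accepting string of length 4.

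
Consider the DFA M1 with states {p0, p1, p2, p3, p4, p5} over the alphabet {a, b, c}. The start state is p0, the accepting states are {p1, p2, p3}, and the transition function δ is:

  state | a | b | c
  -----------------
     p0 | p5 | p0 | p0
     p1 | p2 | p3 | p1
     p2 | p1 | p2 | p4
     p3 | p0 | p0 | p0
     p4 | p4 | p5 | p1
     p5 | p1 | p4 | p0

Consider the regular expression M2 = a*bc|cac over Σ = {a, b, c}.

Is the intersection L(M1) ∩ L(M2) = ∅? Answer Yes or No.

The string abc is accepted by both M1 and M2.
Hence L(M1) ∩ L(M2) ≠ ∅.

No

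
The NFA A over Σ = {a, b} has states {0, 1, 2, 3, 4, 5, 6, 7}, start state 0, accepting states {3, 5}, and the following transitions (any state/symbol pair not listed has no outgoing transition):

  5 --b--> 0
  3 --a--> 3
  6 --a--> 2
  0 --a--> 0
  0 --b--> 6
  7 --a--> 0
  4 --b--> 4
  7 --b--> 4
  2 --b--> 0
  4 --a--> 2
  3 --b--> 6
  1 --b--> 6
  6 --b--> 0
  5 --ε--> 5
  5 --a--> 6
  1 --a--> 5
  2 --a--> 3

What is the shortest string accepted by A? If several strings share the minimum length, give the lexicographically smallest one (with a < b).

baa

A breadth-first search from 0 reaches an accepting state first via the path 0 → 6 → 2 → 3 on input baa.
No string of length < 3 is accepted (BFS exhausts all shorter strings without reaching an accepting state), and baa is the lexicographically least accepting string of length 3.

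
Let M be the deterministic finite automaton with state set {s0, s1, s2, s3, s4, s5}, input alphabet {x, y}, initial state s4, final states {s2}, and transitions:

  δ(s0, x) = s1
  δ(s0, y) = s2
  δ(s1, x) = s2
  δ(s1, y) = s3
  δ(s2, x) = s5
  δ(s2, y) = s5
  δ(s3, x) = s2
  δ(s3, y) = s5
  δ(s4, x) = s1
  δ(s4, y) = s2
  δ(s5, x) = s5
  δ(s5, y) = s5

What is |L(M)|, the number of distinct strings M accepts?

3

The useful subgraph on states {s1, s2, s3, s4} is acyclic, so L(M) is finite; the longest accepting path visits 4 useful states, giving maximum string length 3.
Counting accepting paths from s4 by length: 1 of length 1, 1 of length 2, 1 of length 3. Total 3.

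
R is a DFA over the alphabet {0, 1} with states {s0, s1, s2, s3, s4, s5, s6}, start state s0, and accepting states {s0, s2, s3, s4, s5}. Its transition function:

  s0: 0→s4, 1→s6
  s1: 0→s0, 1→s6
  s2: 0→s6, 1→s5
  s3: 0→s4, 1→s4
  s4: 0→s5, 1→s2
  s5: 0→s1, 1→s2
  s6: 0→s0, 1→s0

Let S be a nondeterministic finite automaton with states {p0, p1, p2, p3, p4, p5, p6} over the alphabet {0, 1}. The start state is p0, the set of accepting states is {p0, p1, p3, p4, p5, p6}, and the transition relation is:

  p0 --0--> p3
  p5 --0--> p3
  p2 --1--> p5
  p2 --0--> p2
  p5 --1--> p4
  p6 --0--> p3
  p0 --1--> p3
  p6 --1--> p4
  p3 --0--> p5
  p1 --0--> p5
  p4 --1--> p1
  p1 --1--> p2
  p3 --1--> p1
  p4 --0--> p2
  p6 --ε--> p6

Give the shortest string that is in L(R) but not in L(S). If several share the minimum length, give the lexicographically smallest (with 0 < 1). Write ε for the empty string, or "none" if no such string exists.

The string 011 is accepted by R but not by S.
No shorter string lies in the difference, and 011 is the lexicographically first length-3 string in L(R) \ L(S).

011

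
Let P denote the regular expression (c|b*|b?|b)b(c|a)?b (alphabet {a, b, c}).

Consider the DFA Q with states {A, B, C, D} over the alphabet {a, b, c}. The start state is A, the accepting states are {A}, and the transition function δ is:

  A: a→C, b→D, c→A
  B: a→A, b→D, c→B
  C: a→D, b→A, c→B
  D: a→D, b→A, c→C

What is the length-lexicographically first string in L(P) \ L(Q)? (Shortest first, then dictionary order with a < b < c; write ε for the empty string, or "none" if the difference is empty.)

bbb

The string bbb is accepted by P but not by Q.
No shorter string lies in the difference, and bbb is the lexicographically first length-3 string in L(P) \ L(Q).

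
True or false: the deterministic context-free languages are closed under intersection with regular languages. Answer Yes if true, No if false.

Run the DPDA and a DFA for the regular language in lock-step (product of the two finite controls, one shared stack, the DFA component advancing only on genuine input moves); the result is still deterministic and accepts when both components accept.
So the deterministic context-free languages are closed under intersection with a regular language.

Yes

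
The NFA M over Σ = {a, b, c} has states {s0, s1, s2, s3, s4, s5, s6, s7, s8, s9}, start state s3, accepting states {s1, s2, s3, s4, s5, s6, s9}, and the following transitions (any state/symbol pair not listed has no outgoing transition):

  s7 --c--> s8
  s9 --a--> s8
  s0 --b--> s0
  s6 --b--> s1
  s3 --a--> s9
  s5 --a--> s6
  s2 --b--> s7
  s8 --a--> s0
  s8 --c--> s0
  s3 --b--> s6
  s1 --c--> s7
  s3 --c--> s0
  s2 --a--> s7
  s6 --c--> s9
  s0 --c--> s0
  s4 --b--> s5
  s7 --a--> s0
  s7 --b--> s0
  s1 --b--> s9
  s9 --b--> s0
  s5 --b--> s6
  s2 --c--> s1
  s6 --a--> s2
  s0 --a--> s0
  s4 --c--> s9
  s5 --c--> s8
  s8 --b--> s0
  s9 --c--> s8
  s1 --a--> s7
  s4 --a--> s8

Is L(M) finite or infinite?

The useful states (reachable from s3 and able to reach an accepting state) are {s1, s2, s3, s6, s9}.
Restricted to these states the transition graph has no cycle, so every accepting path has bounded length and L is finite.

finite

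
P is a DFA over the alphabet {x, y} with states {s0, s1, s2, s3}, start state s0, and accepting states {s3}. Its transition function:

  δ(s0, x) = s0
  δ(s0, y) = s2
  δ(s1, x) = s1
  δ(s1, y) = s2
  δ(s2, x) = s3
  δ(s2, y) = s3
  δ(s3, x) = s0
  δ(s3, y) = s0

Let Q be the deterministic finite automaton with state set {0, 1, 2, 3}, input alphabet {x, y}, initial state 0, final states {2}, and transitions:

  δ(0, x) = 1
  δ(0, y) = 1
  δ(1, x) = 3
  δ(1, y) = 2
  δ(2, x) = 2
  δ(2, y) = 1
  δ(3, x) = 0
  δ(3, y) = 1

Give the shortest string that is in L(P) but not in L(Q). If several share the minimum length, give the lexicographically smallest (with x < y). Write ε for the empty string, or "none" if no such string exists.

yx

The string yx is accepted by P but not by Q.
No shorter string lies in the difference, and yx is the lexicographically first length-2 string in L(P) \ L(Q).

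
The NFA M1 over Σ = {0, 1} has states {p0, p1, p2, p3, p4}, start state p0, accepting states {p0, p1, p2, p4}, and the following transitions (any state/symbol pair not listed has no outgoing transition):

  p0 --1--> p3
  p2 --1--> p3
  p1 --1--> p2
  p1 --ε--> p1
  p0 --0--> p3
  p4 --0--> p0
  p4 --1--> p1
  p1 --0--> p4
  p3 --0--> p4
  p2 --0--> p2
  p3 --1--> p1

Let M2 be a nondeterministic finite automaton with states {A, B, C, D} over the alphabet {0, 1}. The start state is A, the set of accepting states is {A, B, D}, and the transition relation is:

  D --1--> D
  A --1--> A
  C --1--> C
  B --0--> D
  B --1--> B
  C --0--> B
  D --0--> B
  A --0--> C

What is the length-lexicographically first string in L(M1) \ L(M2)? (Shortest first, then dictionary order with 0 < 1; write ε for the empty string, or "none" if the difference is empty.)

01

The string 01 is accepted by M1 but not by M2.
No shorter string lies in the difference, and 01 is the lexicographically first length-2 string in L(M1) \ L(M2).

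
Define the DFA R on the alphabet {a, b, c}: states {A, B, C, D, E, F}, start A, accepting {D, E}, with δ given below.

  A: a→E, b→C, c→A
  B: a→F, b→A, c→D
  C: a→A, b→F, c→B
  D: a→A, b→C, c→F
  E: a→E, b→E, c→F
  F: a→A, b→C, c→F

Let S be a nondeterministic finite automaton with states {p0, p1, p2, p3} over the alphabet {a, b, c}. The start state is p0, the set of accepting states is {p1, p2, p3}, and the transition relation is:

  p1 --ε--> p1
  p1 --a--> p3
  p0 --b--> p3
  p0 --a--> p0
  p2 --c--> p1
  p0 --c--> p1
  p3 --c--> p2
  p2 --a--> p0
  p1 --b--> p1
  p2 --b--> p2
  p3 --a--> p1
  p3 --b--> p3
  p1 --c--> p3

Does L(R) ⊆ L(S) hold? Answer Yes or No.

The string a is in L(R) but not in L(S).
So L(R) ⊄ L(S).

No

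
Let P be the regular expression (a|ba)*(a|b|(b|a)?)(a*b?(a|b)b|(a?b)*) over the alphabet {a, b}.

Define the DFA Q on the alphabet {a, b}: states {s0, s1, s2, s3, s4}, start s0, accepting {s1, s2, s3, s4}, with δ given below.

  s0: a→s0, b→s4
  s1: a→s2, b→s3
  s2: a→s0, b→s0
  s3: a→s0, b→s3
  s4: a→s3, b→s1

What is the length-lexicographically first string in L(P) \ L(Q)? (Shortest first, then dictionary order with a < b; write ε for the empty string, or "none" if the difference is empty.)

The empty string ε is accepted by P but not by Q.
Since ε is the unique shortest string, it is the required witness.

ε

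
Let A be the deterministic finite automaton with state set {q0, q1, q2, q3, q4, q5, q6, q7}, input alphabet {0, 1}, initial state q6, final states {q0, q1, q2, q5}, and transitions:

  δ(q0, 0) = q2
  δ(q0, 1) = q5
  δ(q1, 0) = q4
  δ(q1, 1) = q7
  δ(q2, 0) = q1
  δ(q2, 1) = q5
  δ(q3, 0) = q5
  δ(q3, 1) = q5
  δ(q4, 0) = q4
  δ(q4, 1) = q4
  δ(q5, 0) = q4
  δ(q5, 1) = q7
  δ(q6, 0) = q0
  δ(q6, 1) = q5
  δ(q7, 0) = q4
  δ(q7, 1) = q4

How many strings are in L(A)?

The useful subgraph on states {q0, q1, q2, q5, q6} is acyclic, so L(A) is finite; the longest accepting path visits 4 useful states, giving maximum string length 3.
Counting accepting paths from q6 by length: 2 of length 1, 2 of length 2, 2 of length 3. Total 6.

6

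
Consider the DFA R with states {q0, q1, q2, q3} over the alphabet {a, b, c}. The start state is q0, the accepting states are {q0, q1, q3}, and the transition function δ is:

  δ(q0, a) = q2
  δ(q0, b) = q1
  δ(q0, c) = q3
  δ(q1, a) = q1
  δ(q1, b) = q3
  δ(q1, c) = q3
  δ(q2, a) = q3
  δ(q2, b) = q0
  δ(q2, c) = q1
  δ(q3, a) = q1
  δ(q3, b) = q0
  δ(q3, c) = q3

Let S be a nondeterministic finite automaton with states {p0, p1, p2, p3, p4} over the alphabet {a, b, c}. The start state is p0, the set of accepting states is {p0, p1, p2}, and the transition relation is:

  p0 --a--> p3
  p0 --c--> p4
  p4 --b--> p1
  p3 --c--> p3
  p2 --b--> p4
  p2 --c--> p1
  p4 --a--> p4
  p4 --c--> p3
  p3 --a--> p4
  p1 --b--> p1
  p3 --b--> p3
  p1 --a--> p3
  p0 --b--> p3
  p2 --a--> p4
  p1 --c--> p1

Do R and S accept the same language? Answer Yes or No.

The string b is accepted by R but rejected by S.
So L(R) ≠ L(S).

No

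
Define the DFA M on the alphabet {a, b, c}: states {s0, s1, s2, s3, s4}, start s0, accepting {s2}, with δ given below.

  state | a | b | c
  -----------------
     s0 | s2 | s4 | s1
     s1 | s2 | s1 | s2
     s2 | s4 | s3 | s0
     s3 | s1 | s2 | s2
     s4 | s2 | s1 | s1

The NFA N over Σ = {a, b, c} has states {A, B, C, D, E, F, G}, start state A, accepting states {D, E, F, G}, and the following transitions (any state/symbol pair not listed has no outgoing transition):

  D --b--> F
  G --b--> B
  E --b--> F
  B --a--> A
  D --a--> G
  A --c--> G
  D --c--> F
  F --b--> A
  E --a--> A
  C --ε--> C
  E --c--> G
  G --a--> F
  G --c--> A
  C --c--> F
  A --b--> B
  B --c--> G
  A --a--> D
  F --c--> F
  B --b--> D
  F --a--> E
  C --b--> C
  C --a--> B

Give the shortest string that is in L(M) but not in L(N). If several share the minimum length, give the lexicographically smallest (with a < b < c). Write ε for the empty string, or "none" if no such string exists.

The string ba is accepted by M but not by N.
No shorter string lies in the difference, and ba is the lexicographically first length-2 string in L(M) \ L(N).

ba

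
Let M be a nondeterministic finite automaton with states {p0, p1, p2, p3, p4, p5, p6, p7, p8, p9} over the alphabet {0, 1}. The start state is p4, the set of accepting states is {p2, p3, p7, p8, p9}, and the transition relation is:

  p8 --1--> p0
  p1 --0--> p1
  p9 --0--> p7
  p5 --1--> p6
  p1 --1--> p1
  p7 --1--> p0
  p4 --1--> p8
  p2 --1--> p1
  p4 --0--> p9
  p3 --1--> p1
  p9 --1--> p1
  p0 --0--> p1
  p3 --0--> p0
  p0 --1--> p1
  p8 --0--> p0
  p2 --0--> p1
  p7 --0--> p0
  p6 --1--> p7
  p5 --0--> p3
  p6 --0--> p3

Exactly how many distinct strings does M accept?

3

The useful subgraph on states {p4, p7, p8, p9} is acyclic, so L(M) is finite; the longest accepting path visits 3 useful states, giving maximum string length 2.
Counting accepting paths from p4 by length: 2 of length 1, 1 of length 2. Total 3.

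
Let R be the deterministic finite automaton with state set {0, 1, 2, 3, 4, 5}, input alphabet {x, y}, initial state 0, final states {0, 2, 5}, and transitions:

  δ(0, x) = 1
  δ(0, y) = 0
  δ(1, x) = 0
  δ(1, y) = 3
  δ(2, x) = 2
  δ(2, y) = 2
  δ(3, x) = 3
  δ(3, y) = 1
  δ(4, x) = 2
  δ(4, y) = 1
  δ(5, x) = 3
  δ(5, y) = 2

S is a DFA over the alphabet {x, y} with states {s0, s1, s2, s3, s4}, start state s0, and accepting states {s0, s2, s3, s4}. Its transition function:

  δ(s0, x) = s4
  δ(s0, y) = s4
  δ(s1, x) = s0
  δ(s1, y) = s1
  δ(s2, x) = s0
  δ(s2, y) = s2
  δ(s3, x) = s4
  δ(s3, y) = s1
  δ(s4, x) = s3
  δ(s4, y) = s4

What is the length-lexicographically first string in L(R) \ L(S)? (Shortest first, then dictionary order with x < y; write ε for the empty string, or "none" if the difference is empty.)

The string xxy is accepted by R but not by S.
No shorter string lies in the difference, and xxy is the lexicographically first length-3 string in L(R) \ L(S).

xxy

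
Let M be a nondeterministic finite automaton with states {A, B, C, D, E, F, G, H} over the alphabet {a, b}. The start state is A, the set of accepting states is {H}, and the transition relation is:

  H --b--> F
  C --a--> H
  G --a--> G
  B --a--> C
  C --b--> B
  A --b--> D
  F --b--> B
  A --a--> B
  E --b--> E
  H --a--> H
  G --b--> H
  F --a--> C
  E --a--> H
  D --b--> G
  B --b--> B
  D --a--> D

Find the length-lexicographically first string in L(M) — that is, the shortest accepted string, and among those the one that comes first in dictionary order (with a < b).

aaa

A breadth-first search from A reaches an accepting state first via the path A → B → C → H on input aaa.
No string of length < 3 is accepted (BFS exhausts all shorter strings without reaching an accepting state), and aaa is the lexicographically least accepting string of length 3.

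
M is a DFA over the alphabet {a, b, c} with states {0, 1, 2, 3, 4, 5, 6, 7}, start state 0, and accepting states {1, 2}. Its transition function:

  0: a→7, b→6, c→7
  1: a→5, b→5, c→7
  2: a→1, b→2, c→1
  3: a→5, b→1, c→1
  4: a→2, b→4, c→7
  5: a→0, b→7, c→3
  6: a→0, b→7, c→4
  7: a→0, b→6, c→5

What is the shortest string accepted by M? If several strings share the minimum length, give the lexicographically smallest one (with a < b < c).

bca

A breadth-first search from 0 reaches an accepting state first via the path 0 → 6 → 4 → 2 on input bca.
No string of length < 3 is accepted (BFS exhausts all shorter strings without reaching an accepting state), and bca is the lexicographically least accepting string of length 3.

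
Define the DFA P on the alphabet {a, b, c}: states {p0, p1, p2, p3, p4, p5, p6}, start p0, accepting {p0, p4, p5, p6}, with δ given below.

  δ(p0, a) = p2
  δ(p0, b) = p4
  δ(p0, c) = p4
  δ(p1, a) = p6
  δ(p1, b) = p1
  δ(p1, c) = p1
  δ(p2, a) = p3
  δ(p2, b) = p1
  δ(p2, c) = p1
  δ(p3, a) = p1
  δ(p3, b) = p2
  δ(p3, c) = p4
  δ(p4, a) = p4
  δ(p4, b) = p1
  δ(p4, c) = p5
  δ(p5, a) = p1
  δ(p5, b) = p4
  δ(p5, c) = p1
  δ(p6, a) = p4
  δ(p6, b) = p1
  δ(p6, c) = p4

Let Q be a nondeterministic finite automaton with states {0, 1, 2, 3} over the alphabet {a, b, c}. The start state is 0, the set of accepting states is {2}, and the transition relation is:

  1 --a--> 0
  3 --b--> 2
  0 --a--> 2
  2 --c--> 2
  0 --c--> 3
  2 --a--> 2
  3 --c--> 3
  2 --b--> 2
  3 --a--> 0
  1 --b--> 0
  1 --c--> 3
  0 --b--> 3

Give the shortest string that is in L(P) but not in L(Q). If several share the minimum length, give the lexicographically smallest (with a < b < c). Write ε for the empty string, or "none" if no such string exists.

ε

The empty string ε is accepted by P but not by Q.
Since ε is the unique shortest string, it is the required witness.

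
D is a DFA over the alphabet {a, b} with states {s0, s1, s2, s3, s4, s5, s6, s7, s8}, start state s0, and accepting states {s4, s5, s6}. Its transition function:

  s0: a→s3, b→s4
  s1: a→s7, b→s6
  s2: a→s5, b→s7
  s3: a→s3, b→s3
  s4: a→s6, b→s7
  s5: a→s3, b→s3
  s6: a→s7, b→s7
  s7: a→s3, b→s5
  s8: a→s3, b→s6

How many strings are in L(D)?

The useful subgraph on states {s0, s4, s5, s6, s7} is acyclic, so L(D) is finite; the longest accepting path visits 5 useful states, giving maximum string length 4.
Counting accepting paths from s0 by length: 1 of length 1, 1 of length 2, 1 of length 3, 2 of length 4. Total 5.

5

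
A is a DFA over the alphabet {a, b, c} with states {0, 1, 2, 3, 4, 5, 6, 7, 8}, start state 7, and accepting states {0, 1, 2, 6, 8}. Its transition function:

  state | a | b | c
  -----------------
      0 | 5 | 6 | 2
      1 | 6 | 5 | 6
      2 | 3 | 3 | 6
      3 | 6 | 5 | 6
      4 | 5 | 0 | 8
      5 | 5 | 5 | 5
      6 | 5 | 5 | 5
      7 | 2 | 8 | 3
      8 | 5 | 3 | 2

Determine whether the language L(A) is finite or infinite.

finite

The useful states (reachable from 7 and able to reach an accepting state) are {2, 3, 6, 7, 8}.
Restricted to these states the transition graph has no cycle, so every accepting path has bounded length and L is finite.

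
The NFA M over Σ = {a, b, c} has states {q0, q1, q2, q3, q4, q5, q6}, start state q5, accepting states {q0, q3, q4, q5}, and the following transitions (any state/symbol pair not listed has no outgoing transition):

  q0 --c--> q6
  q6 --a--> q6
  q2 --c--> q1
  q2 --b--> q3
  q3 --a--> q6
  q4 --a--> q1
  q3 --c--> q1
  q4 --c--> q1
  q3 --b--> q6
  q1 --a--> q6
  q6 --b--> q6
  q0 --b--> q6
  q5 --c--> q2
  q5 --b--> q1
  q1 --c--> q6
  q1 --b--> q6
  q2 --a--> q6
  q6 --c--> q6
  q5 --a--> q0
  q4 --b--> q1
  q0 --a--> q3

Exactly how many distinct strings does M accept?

4

The useful subgraph on states {q0, q2, q3, q5} is acyclic, so L(M) is finite; the longest accepting path visits 3 useful states, giving maximum string length 2.
Counting accepting paths from q5 by length: 1 of length 0, 1 of length 1, 2 of length 2. Total 4.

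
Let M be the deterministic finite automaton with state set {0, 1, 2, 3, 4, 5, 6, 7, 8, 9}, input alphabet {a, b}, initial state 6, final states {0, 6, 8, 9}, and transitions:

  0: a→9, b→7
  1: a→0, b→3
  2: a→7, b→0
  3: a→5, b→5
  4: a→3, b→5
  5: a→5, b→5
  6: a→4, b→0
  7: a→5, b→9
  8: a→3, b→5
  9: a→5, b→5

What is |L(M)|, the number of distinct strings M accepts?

4

The useful subgraph on states {0, 6, 7, 9} is acyclic, so L(M) is finite; the longest accepting path visits 4 useful states, giving maximum string length 3.
Counting accepting paths from 6 by length: 1 of length 0, 1 of length 1, 1 of length 2, 1 of length 3. Total 4.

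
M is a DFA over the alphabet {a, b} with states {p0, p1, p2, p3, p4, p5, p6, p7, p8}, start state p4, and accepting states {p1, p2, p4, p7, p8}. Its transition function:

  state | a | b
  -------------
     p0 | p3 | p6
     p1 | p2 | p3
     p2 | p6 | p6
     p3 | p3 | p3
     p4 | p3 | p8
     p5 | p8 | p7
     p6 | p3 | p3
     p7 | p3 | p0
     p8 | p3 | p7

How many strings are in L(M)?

The useful subgraph on states {p4, p7, p8} is acyclic, so L(M) is finite; the longest accepting path visits 3 useful states, giving maximum string length 2.
Counting accepting paths from p4 by length: 1 of length 0, 1 of length 1, 1 of length 2. Total 3.

3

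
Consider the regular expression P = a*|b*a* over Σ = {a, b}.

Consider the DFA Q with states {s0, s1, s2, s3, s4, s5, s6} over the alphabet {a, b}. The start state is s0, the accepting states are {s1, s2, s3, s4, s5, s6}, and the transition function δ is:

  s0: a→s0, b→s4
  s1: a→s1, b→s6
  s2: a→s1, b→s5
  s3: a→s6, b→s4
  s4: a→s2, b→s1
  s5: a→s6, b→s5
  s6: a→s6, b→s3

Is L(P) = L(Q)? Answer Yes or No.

The empty string ε is accepted by P but rejected by Q.
So L(P) ≠ L(Q).

No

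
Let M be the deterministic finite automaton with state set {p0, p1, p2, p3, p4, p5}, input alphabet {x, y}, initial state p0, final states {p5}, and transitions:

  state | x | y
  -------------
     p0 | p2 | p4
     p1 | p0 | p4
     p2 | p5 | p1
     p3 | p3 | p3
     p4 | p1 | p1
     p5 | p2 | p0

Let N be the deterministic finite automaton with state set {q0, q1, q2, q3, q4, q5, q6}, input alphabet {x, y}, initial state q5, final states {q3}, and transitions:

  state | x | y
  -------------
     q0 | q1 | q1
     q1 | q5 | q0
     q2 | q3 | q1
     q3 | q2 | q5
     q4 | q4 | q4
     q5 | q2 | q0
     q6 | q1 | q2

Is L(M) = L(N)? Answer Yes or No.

Exploring the product automaton M × N from the start pair (p0, q5), following both machines on each input symbol, reaches 5 state pairs: (p0, q5), (p2, q2), (p4, q0), (p5, q3), (p1, q1).
M accepts in {p5} and N accepts in {q3}. In every reachable pair the two components are either both accepting — (p5, q3) — or both non-accepting, so no string is accepted by exactly one of the machines: L(M) \ L(N) and L(N) \ L(M) are both empty.
Hence every string is accepted by M iff it is accepted by N, and the two languages coincide.

Yes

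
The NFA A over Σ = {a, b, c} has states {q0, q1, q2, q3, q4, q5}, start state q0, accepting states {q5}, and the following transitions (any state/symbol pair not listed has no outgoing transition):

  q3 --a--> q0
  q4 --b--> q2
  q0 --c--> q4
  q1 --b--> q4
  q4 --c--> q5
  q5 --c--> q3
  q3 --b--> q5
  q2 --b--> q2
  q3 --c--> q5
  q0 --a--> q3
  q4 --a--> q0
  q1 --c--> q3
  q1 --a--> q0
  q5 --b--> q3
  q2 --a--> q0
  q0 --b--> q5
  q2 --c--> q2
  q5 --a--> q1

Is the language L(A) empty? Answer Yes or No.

The string b is accepted: the run q0 → q5 ends in the accepting state q5.
Since at least one string is accepted, L(A) is not empty.

No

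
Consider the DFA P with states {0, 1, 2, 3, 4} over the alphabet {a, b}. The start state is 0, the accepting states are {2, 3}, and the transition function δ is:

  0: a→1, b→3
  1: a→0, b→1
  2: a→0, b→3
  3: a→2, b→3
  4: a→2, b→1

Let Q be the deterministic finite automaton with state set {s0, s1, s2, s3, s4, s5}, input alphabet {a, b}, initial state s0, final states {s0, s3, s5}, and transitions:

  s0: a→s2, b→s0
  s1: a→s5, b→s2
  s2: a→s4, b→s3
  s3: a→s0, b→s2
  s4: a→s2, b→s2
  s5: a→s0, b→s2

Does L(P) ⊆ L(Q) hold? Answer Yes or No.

The string ba is in L(P) but not in L(Q).
So L(P) ⊄ L(Q).

No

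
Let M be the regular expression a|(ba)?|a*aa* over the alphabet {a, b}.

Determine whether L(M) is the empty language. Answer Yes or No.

No

The empty string ε matches the expression, so it belongs to L(M).
Since L(M) contains at least one string, it is not empty.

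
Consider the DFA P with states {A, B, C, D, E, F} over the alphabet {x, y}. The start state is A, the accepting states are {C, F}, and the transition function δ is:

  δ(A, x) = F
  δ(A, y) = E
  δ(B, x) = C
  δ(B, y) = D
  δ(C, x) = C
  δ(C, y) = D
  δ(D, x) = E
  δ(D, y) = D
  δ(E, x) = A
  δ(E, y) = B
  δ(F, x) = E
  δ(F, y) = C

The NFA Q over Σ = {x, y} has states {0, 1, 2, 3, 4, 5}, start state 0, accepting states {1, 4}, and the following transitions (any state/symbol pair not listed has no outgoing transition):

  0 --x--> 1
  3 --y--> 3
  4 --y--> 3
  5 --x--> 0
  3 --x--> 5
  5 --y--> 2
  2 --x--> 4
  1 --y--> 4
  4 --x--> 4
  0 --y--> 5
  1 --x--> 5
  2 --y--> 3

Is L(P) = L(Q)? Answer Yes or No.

Yes

Exploring the product automaton P × Q from the start pair (A, 0), following both machines on each input symbol, reaches 6 state pairs: (A, 0), (F, 1), (E, 5), (C, 4), (B, 2), (D, 3).
P accepts in {C, F} and Q accepts in {1, 4}. In every reachable pair the two components are either both accepting — (F, 1), (C, 4) — or both non-accepting, so no string is accepted by exactly one of the machines: L(P) \ L(Q) and L(Q) \ L(P) are both empty.
Hence every string is accepted by P iff it is accepted by Q, and the two languages coincide.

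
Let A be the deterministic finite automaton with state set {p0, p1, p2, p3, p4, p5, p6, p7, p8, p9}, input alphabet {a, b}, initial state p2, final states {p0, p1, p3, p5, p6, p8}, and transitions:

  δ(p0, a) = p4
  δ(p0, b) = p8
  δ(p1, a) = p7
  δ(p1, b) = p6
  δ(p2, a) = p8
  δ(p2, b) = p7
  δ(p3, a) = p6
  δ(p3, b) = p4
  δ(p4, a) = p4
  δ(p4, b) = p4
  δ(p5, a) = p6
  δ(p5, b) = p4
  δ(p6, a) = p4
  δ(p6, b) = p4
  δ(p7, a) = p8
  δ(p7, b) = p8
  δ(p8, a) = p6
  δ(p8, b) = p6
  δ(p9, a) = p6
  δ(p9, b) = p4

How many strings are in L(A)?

The useful subgraph on states {p2, p6, p7, p8} is acyclic, so L(A) is finite; the longest accepting path visits 4 useful states, giving maximum string length 3.
Counting accepting paths from p2 by length: 1 of length 1, 4 of length 2, 4 of length 3. Total 9.

9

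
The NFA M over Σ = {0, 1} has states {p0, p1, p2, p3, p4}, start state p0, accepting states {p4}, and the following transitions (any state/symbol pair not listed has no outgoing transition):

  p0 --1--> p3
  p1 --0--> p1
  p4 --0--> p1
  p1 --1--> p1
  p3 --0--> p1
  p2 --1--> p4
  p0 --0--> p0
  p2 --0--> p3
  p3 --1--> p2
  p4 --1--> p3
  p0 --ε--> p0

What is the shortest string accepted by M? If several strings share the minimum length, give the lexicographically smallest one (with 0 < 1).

111

A breadth-first search from p0 reaches an accepting state first via the path p0 → p3 → p2 → p4 on input 111.
No string of length < 3 is accepted (BFS exhausts all shorter strings without reaching an accepting state), and 111 is the lexicographically least accepting string of length 3.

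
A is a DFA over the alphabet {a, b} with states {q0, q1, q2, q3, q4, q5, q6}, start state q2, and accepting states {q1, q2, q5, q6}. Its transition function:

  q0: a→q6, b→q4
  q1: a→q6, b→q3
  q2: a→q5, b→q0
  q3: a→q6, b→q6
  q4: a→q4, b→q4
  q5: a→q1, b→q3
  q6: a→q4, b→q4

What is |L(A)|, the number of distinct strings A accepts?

9

The useful subgraph on states {q0, q1, q2, q3, q5, q6} is acyclic, so L(A) is finite; the longest accepting path visits 5 useful states, giving maximum string length 4.
Counting accepting paths from q2 by length: 1 of length 0, 1 of length 1, 2 of length 2, 3 of length 3, 2 of length 4. Total 9.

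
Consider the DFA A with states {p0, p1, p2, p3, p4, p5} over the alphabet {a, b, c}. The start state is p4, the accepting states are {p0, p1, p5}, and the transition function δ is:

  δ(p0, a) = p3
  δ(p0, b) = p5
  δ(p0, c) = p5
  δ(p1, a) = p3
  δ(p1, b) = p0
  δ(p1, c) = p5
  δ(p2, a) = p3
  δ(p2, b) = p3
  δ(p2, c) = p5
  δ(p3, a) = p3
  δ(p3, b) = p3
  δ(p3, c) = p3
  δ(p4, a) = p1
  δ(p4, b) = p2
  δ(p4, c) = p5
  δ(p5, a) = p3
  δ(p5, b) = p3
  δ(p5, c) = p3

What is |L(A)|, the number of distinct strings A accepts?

The useful subgraph on states {p0, p1, p2, p4, p5} is acyclic, so L(A) is finite; the longest accepting path visits 4 useful states, giving maximum string length 3.
Counting accepting paths from p4 by length: 2 of length 1, 3 of length 2, 2 of length 3. Total 7.

7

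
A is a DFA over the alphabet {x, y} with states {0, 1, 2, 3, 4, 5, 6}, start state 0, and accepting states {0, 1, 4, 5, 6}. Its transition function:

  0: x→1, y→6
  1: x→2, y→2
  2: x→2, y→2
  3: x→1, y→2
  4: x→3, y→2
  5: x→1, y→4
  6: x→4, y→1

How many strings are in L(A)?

The useful subgraph on states {0, 1, 3, 4, 6} is acyclic, so L(A) is finite; the longest accepting path visits 5 useful states, giving maximum string length 4.
Counting accepting paths from 0 by length: 1 of length 0, 2 of length 1, 2 of length 2, 1 of length 4. Total 6.

6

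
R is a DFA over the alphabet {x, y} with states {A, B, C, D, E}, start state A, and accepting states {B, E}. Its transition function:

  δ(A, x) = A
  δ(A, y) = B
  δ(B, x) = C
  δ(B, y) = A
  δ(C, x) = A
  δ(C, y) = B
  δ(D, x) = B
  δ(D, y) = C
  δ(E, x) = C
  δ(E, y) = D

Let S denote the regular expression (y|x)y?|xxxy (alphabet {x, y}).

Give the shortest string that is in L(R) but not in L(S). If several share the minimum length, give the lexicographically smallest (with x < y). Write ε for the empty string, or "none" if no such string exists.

The string xxy is accepted by R but not by S.
No shorter string lies in the difference, and xxy is the lexicographically first length-3 string in L(R) \ L(S).

xxy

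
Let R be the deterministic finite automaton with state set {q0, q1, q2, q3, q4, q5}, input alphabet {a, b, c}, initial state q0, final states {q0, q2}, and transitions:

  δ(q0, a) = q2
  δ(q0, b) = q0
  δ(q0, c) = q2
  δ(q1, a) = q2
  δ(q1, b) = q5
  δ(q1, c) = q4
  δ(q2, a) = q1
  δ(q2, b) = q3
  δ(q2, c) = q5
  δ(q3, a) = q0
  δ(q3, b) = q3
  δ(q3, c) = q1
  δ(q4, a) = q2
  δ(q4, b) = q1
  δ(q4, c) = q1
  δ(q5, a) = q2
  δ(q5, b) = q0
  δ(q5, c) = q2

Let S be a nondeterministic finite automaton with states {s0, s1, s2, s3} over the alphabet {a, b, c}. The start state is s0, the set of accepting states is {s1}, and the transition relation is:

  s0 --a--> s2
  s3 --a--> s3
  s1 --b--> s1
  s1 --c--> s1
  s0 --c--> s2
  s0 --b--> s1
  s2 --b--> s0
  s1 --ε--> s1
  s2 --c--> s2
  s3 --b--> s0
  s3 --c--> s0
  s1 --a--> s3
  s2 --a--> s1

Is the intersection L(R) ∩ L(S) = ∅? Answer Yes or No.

No

The string b is accepted by both R and S.
Hence L(R) ∩ L(S) ≠ ∅.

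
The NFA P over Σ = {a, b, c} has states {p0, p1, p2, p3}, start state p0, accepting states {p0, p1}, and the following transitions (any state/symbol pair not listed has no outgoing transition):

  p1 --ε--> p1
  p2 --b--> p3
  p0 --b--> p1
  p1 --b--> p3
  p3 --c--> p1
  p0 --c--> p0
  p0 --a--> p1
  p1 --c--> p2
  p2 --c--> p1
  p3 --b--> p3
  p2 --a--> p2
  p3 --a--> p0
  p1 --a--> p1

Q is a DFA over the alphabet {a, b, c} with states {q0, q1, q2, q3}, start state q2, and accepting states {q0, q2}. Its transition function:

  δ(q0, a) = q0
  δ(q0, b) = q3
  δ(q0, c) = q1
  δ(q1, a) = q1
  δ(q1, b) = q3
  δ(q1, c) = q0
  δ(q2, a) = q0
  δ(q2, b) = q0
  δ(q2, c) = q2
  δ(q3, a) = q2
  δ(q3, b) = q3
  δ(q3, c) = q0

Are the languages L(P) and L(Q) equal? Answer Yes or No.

Exploring the product automaton P × Q from the start pair (p0, q2), following both machines on each input symbol, reaches 4 state pairs: (p0, q2), (p1, q0), (p3, q3), (p2, q1).
P accepts in {p0, p1} and Q accepts in {q0, q2}. In every reachable pair the two components are either both accepting — (p0, q2), (p1, q0) — or both non-accepting, so no string is accepted by exactly one of the machines: L(P) \ L(Q) and L(Q) \ L(P) are both empty.
Hence every string is accepted by P iff it is accepted by Q, and the two languages coincide.

Yes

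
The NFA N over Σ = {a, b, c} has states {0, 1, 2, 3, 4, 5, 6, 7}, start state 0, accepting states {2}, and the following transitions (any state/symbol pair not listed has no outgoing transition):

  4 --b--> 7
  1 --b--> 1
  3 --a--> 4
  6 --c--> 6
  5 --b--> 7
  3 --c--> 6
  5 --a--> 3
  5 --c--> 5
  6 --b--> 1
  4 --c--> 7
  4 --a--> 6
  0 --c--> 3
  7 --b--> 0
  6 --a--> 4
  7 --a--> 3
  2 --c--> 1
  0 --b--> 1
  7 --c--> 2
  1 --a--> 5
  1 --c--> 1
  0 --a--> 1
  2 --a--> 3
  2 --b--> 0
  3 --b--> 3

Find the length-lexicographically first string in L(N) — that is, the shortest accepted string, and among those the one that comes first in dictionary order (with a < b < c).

aabc

A breadth-first search from 0 reaches an accepting state first via the path 0 → 1 → 5 → 7 → 2 on input aabc.
No string of length < 4 is accepted (BFS exhausts all shorter strings without reaching an accepting state), and aabc is the lexicographically least accepting string of length 4.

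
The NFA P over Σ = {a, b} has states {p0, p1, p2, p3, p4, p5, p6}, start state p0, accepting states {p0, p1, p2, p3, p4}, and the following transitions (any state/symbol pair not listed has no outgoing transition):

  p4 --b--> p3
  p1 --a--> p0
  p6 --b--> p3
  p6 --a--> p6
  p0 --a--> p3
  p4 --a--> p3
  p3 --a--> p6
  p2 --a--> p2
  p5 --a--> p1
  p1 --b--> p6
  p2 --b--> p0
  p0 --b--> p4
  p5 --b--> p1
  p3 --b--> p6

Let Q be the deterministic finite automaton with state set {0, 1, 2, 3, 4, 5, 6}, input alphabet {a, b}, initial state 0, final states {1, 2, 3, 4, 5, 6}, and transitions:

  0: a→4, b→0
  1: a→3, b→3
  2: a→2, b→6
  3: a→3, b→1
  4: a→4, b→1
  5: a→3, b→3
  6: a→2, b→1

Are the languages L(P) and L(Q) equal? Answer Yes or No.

No

The empty string ε is accepted by P but rejected by Q.
So L(P) ≠ L(Q).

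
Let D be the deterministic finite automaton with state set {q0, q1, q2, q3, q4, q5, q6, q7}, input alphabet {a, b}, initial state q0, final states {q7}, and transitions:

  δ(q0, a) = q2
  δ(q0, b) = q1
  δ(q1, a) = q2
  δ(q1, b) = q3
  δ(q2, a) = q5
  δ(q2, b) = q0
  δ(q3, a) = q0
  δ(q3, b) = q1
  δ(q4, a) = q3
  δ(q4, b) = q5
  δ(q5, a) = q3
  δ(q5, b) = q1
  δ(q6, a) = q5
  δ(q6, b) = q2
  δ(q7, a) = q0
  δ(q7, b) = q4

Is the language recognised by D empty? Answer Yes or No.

Yes

The states reachable from the start state are {q0, q1, q2, q3, q5}.
None of the accepting states {q7} is reachable, so no string is accepted and L(D) = ∅.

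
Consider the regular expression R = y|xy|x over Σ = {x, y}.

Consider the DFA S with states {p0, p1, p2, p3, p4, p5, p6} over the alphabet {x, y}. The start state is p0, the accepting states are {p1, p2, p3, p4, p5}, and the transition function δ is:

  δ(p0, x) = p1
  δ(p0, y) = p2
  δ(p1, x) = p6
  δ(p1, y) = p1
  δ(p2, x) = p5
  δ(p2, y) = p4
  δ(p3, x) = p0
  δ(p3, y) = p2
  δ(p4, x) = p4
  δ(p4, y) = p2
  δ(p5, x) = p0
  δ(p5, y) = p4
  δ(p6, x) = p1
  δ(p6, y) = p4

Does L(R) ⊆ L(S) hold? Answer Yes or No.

Yes

Converting the expression R to a DFA (subset construction, then merging equivalent states) gives the minimal DFA with states {r0, r1, r2, r3}, start state r0, accepting states {r1, r2} and transitions r0: x→r1, y→r2; r1: x→r3, y→r2; r2: x→r3, y→r3; r3: x→r3, y→r3.
Exploring the product automaton R × S from the start pair (r0, p0), following both machines on each input symbol, reaches 10 state pairs: (r0, p0), (r1, p1), (r2, p2), (r3, p6), (r2, p1), (r3, p5), (r3, p4), (r3, p1), (r3, p0), (r3, p2).
R accepts in {r1, r2} and S accepts in {p1, p2, p3, p4, p5}. The reachable pairs whose R-component is accepting are (r1, p1), (r2, p2), (r2, p1); in each of them the S-component is accepting too, so the product for L(R) \ L(S) (R-component accepting, S-component rejecting) has no reachable accepting pair and the difference is empty.
Hence every string in L(R) is also in L(S).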